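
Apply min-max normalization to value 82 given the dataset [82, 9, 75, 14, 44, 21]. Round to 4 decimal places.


Min = 9, Max = 82
Range = 82 - 9 = 73
Scaled = (x - min) / (max - min)
= (82 - 9) / 73
= 73 / 73
= 1.0000

1.0000


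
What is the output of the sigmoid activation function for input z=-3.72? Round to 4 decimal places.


sigmoid(z) = 1 / (1 + exp(-z))
exp(-(-3.72)) = exp(3.72) = 41.2644
1 + 41.2644 = 42.2644
1 / 42.2644 = 0.0237

0.0237


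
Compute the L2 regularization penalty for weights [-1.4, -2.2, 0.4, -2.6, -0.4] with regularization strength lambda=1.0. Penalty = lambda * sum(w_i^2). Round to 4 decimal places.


Squaring each weight:
(-1.4)^2 = 1.96
(-2.2)^2 = 4.84
0.4^2 = 0.16
(-2.6)^2 = 6.76
(-0.4)^2 = 0.16
Sum of squares = 13.88
Penalty = 1.0 * 13.88 = 13.8800

13.8800


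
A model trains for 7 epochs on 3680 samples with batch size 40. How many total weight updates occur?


Iterations per epoch = 3680 / 40 = 92
Total updates = iterations_per_epoch * epochs
= 92 * 7
= 644

644


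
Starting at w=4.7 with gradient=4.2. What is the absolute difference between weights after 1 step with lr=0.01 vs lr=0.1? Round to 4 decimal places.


With lr=0.01: w_new = 4.7 - 0.01 * 4.2 = 4.658
With lr=0.1: w_new = 4.7 - 0.1 * 4.2 = 4.28
Absolute difference = |4.658 - 4.28|
= 0.3780

0.3780


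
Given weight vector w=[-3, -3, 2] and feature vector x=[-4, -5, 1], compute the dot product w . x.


Element-wise products:
-3 * -4 = 12
-3 * -5 = 15
2 * 1 = 2
Sum = 12 + 15 + 2
= 29

29


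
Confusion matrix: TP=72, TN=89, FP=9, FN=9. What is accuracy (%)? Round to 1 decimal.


Accuracy = (TP + TN) / (TP + TN + FP + FN) * 100
= (72 + 89) / (72 + 89 + 9 + 9)
= 161 / 179
= 0.8994
= 89.9%

89.9


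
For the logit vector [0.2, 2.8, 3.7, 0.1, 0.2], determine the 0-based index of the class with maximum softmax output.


Softmax is a monotonic transformation, so it preserves the argmax.
We need to find the index of the maximum logit.
Index 0: 0.2
Index 1: 2.8
Index 2: 3.7
Index 3: 0.1
Index 4: 0.2
Maximum logit = 3.7 at index 2

2


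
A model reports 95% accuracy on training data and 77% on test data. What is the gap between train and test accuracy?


Gap = train_accuracy - test_accuracy
= 95 - 77
= 18%
This gap suggests the model is overfitting.

18


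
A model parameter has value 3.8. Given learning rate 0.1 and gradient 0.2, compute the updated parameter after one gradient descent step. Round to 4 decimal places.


w_new = w_old - lr * gradient
= 3.8 - 0.1 * 0.2
= 3.8 - (0.02)
= 3.7800

3.7800


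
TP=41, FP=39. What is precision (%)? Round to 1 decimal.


Precision = TP / (TP + FP) * 100
= 41 / (41 + 39)
= 41 / 80
= 0.5125
= 51.3%

51.3


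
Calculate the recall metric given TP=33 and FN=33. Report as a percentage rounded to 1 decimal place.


Recall = TP / (TP + FN) * 100
= 33 / (33 + 33)
= 33 / 66
= 0.5
= 50.0%

50.0


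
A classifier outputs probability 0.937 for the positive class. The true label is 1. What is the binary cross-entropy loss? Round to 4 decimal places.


For y=1: Loss = -log(p)
= -log(0.937)
= -(-0.0651)
= 0.0651

0.0651


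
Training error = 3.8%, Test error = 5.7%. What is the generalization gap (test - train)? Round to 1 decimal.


Generalization gap = test_error - train_error
= 5.7 - 3.8
= 1.9%
A small gap suggests good generalization.

1.9


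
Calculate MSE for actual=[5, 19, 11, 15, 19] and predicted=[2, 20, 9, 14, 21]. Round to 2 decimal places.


Differences: [3, -1, 2, 1, -2]
Squared errors: [9, 1, 4, 1, 4]
Sum of squared errors = 19
MSE = 19 / 5 = 3.80

3.80


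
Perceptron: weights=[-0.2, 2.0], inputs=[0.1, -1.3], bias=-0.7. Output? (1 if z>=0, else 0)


z = w . x + b
= -0.2*0.1 + 2.0*-1.3 + -0.7
= -0.02 + -2.6 + -0.7
= -2.62 + -0.7
= -3.32
Since z = -3.32 < 0, output = 0

0


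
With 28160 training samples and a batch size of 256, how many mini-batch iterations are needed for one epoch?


Iterations per epoch = dataset_size / batch_size
= 28160 / 256
= 110

110


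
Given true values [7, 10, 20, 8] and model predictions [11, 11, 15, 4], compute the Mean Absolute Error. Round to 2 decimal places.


Absolute errors: [4, 1, 5, 4]
Sum of absolute errors = 14
MAE = 14 / 4 = 3.50

3.50


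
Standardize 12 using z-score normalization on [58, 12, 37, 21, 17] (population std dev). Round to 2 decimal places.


Mean = (58 + 12 + 37 + 21 + 17) / 5 = 29.0
Variance = sum((x_i - mean)^2) / n = 280.4
Std = sqrt(280.4) = 16.7451
Z = (x - mean) / std
= (12 - 29.0) / 16.7451
= -17.0 / 16.7451
= -1.02

-1.02


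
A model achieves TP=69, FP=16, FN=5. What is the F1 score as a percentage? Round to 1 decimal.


Precision = TP / (TP + FP) = 69 / 85 = 0.8118
Recall = TP / (TP + FN) = 69 / 74 = 0.9324
F1 = 2 * P * R / (P + R)
= 2 * 0.8118 * 0.9324 / (0.8118 + 0.9324)
= 1.5138 / 1.7442
= 0.8679
As percentage: 86.8%

86.8


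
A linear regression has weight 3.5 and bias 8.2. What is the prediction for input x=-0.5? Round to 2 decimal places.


y = 3.5 * -0.5 + (8.2)
= -1.75 + (8.2)
= 6.45

6.45


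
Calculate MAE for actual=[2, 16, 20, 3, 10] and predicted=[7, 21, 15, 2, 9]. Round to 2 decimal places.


Absolute errors: [5, 5, 5, 1, 1]
Sum of absolute errors = 17
MAE = 17 / 5 = 3.40

3.40


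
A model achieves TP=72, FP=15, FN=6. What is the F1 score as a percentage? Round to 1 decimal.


Precision = TP / (TP + FP) = 72 / 87 = 0.8276
Recall = TP / (TP + FN) = 72 / 78 = 0.9231
F1 = 2 * P * R / (P + R)
= 2 * 0.8276 * 0.9231 / (0.8276 + 0.9231)
= 1.5279 / 1.7507
= 0.8727
As percentage: 87.3%

87.3


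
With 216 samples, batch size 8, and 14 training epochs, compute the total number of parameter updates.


Iterations per epoch = 216 / 8 = 27
Total updates = iterations_per_epoch * epochs
= 27 * 14
= 378

378


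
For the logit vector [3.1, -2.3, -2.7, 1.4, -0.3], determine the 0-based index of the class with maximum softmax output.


Softmax is a monotonic transformation, so it preserves the argmax.
We need to find the index of the maximum logit.
Index 0: 3.1
Index 1: -2.3
Index 2: -2.7
Index 3: 1.4
Index 4: -0.3
Maximum logit = 3.1 at index 0

0


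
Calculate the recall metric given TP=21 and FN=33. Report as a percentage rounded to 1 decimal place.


Recall = TP / (TP + FN) * 100
= 21 / (21 + 33)
= 21 / 54
= 0.3889
= 38.9%

38.9


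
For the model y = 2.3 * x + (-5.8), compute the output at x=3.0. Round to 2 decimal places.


y = 2.3 * 3.0 + (-5.8)
= 6.9 + (-5.8)
= 1.10

1.10


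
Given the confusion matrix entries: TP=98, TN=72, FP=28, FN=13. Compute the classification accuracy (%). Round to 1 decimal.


Accuracy = (TP + TN) / (TP + TN + FP + FN) * 100
= (98 + 72) / (98 + 72 + 28 + 13)
= 170 / 211
= 0.8057
= 80.6%

80.6


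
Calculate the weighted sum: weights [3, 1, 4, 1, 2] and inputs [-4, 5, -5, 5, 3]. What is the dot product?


Element-wise products:
3 * -4 = -12
1 * 5 = 5
4 * -5 = -20
1 * 5 = 5
2 * 3 = 6
Sum = -12 + 5 + -20 + 5 + 6
= -16

-16


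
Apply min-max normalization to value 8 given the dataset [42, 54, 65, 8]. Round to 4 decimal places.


Min = 8, Max = 65
Range = 65 - 8 = 57
Scaled = (x - min) / (max - min)
= (8 - 8) / 57
= 0 / 57
= 0.0000

0.0000


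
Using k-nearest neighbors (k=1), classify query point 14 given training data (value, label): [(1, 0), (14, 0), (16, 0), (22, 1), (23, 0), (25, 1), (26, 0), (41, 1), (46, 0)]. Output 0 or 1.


Distances from query 14:
Point 14 (class 0): distance = 0
K=1 nearest neighbors: classes = [0]
Votes for class 1: 0 / 1
Majority vote => class 0

0


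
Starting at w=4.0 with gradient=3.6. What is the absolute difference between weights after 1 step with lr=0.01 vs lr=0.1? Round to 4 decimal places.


With lr=0.01: w_new = 4.0 - 0.01 * 3.6 = 3.964
With lr=0.1: w_new = 4.0 - 0.1 * 3.6 = 3.64
Absolute difference = |3.964 - 3.64|
= 0.3240

0.3240


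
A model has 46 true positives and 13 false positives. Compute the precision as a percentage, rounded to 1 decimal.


Precision = TP / (TP + FP) * 100
= 46 / (46 + 13)
= 46 / 59
= 0.7797
= 78.0%

78.0


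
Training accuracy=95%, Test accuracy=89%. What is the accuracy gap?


Gap = train_accuracy - test_accuracy
= 95 - 89
= 6%
This moderate gap may indicate mild overfitting.

6


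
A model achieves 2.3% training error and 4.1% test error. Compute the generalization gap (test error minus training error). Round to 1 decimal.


Generalization gap = test_error - train_error
= 4.1 - 2.3
= 1.8%
A small gap suggests good generalization.

1.8


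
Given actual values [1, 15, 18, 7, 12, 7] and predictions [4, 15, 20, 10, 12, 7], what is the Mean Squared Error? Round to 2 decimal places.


Differences: [-3, 0, -2, -3, 0, 0]
Squared errors: [9, 0, 4, 9, 0, 0]
Sum of squared errors = 22
MSE = 22 / 6 = 3.67

3.67


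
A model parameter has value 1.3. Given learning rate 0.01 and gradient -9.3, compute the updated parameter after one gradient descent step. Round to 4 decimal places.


w_new = w_old - lr * gradient
= 1.3 - 0.01 * -9.3
= 1.3 - (-0.093)
= 1.3930

1.3930


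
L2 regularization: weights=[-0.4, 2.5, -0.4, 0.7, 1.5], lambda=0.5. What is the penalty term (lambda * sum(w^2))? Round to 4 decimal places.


Squaring each weight:
(-0.4)^2 = 0.16
2.5^2 = 6.25
(-0.4)^2 = 0.16
0.7^2 = 0.49
1.5^2 = 2.25
Sum of squares = 9.31
Penalty = 0.5 * 9.31 = 4.6550

4.6550


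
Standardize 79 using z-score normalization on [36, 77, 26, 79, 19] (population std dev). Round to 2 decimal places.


Mean = (36 + 77 + 26 + 79 + 19) / 5 = 47.4
Variance = sum((x_i - mean)^2) / n = 653.84
Std = sqrt(653.84) = 25.5703
Z = (x - mean) / std
= (79 - 47.4) / 25.5703
= 31.6 / 25.5703
= 1.24

1.24


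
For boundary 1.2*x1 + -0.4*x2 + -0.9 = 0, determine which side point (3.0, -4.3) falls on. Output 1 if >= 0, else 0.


Compute 1.2 * 3.0 + -0.4 * -4.3 + -0.9
= 3.6 + 1.72 + -0.9
= 4.42
Since 4.42 >= 0, the point is on the positive side.

1


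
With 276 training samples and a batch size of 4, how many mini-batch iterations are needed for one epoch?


Iterations per epoch = dataset_size / batch_size
= 276 / 4
= 69

69


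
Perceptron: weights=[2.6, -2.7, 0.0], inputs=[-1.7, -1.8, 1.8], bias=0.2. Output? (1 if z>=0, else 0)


z = w . x + b
= 2.6*-1.7 + -2.7*-1.8 + 0.0*1.8 + 0.2
= -4.42 + 4.86 + 0.0 + 0.2
= 0.44 + 0.2
= 0.64
Since z = 0.64 >= 0, output = 1

1


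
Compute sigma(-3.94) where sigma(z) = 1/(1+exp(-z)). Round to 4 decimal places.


sigmoid(z) = 1 / (1 + exp(-z))
exp(-(-3.94)) = exp(3.94) = 51.4186
1 + 51.4186 = 52.4186
1 / 52.4186 = 0.0191

0.0191


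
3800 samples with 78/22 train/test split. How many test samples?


Train samples = 3800 * 78% = 2964
Test samples = 3800 - 2964
= 836

836


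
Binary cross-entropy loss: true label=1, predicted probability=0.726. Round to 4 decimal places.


For y=1: Loss = -log(p)
= -log(0.726)
= -(-0.3202)
= 0.3202

0.3202


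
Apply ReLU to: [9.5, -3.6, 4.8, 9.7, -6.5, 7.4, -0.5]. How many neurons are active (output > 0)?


ReLU(x) = max(0, x) for each element:
ReLU(9.5) = 9.5
ReLU(-3.6) = 0
ReLU(4.8) = 4.8
ReLU(9.7) = 9.7
ReLU(-6.5) = 0
ReLU(7.4) = 7.4
ReLU(-0.5) = 0
Active neurons (>0): 4

4


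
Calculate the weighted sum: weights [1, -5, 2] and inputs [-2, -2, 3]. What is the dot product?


Element-wise products:
1 * -2 = -2
-5 * -2 = 10
2 * 3 = 6
Sum = -2 + 10 + 6
= 14

14


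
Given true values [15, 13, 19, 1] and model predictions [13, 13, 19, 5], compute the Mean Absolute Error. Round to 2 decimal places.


Absolute errors: [2, 0, 0, 4]
Sum of absolute errors = 6
MAE = 6 / 4 = 1.50

1.50


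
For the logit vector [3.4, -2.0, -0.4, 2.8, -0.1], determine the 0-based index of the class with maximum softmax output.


Softmax is a monotonic transformation, so it preserves the argmax.
We need to find the index of the maximum logit.
Index 0: 3.4
Index 1: -2.0
Index 2: -0.4
Index 3: 2.8
Index 4: -0.1
Maximum logit = 3.4 at index 0

0


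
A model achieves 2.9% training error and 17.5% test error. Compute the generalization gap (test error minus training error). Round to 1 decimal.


Generalization gap = test_error - train_error
= 17.5 - 2.9
= 14.6%
A large gap suggests overfitting.

14.6


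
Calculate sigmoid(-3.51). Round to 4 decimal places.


sigmoid(z) = 1 / (1 + exp(-z))
exp(-(-3.51)) = exp(3.51) = 33.4483
1 + 33.4483 = 34.4483
1 / 34.4483 = 0.0290

0.0290


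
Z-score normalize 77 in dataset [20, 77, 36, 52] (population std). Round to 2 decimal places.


Mean = (20 + 77 + 36 + 52) / 4 = 46.25
Variance = sum((x_i - mean)^2) / n = 443.1875
Std = sqrt(443.1875) = 21.052
Z = (x - mean) / std
= (77 - 46.25) / 21.052
= 30.75 / 21.052
= 1.46

1.46


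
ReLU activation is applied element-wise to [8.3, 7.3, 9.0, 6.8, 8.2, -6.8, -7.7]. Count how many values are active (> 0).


ReLU(x) = max(0, x) for each element:
ReLU(8.3) = 8.3
ReLU(7.3) = 7.3
ReLU(9.0) = 9.0
ReLU(6.8) = 6.8
ReLU(8.2) = 8.2
ReLU(-6.8) = 0
ReLU(-7.7) = 0
Active neurons (>0): 5

5


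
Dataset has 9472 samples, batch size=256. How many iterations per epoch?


Iterations per epoch = dataset_size / batch_size
= 9472 / 256
= 37

37


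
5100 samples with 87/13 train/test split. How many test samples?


Train samples = 5100 * 87% = 4437
Test samples = 5100 - 4437
= 663

663


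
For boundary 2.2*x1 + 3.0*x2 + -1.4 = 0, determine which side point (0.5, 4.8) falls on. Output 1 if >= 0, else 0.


Compute 2.2 * 0.5 + 3.0 * 4.8 + -1.4
= 1.1 + 14.4 + -1.4
= 14.1
Since 14.1 >= 0, the point is on the positive side.

1


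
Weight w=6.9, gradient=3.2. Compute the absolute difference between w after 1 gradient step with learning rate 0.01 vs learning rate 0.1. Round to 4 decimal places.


With lr=0.01: w_new = 6.9 - 0.01 * 3.2 = 6.868
With lr=0.1: w_new = 6.9 - 0.1 * 3.2 = 6.58
Absolute difference = |6.868 - 6.58|
= 0.2880

0.2880


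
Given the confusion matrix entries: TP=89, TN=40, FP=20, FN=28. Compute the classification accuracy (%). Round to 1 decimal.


Accuracy = (TP + TN) / (TP + TN + FP + FN) * 100
= (89 + 40) / (89 + 40 + 20 + 28)
= 129 / 177
= 0.7288
= 72.9%

72.9


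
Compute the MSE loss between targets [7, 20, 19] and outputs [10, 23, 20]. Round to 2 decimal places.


Differences: [-3, -3, -1]
Squared errors: [9, 9, 1]
Sum of squared errors = 19
MSE = 19 / 3 = 6.33

6.33


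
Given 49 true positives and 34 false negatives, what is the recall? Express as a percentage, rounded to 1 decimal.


Recall = TP / (TP + FN) * 100
= 49 / (49 + 34)
= 49 / 83
= 0.5904
= 59.0%

59.0


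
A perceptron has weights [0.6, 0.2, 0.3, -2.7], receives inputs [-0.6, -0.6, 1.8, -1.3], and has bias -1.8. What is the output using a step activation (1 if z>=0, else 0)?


z = w . x + b
= 0.6*-0.6 + 0.2*-0.6 + 0.3*1.8 + -2.7*-1.3 + -1.8
= -0.36 + -0.12 + 0.54 + 3.51 + -1.8
= 3.57 + -1.8
= 1.77
Since z = 1.77 >= 0, output = 1

1


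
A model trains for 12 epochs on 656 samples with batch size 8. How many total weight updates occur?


Iterations per epoch = 656 / 8 = 82
Total updates = iterations_per_epoch * epochs
= 82 * 12
= 984

984


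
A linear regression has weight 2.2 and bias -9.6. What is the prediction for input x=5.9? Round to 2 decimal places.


y = 2.2 * 5.9 + (-9.6)
= 12.98 + (-9.6)
= 3.38

3.38


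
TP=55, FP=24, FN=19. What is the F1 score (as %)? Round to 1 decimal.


Precision = TP / (TP + FP) = 55 / 79 = 0.6962
Recall = TP / (TP + FN) = 55 / 74 = 0.7432
F1 = 2 * P * R / (P + R)
= 2 * 0.6962 * 0.7432 / (0.6962 + 0.7432)
= 1.0349 / 1.4394
= 0.719
As percentage: 71.9%

71.9


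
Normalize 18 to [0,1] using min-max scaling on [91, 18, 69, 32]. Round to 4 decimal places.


Min = 18, Max = 91
Range = 91 - 18 = 73
Scaled = (x - min) / (max - min)
= (18 - 18) / 73
= 0 / 73
= 0.0000

0.0000


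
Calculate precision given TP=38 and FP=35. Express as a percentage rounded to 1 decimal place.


Precision = TP / (TP + FP) * 100
= 38 / (38 + 35)
= 38 / 73
= 0.5205
= 52.1%

52.1


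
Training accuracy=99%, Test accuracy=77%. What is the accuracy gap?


Gap = train_accuracy - test_accuracy
= 99 - 77
= 22%
This large gap strongly indicates overfitting.

22


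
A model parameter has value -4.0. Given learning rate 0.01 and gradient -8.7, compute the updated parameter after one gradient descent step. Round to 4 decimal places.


w_new = w_old - lr * gradient
= -4.0 - 0.01 * -8.7
= -4.0 - (-0.087)
= -3.9130

-3.9130


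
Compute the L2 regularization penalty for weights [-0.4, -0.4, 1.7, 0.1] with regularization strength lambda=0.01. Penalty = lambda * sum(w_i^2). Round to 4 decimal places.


Squaring each weight:
(-0.4)^2 = 0.16
(-0.4)^2 = 0.16
1.7^2 = 2.89
0.1^2 = 0.01
Sum of squares = 3.22
Penalty = 0.01 * 3.22 = 0.0322

0.0322


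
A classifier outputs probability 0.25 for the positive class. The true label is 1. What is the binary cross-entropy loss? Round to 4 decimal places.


For y=1: Loss = -log(p)
= -log(0.25)
= -(-1.3863)
= 1.3863

1.3863


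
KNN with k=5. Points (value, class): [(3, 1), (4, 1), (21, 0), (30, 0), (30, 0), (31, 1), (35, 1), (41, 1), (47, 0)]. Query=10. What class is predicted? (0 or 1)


Distances from query 10:
Point 4 (class 1): distance = 6
Point 3 (class 1): distance = 7
Point 21 (class 0): distance = 11
Point 30 (class 0): distance = 20
Point 30 (class 0): distance = 20
K=5 nearest neighbors: classes = [1, 1, 0, 0, 0]
Votes for class 1: 2 / 5
Majority vote => class 0

0


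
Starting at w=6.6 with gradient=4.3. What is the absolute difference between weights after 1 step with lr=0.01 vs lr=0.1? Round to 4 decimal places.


With lr=0.01: w_new = 6.6 - 0.01 * 4.3 = 6.557
With lr=0.1: w_new = 6.6 - 0.1 * 4.3 = 6.17
Absolute difference = |6.557 - 6.17|
= 0.3870

0.3870


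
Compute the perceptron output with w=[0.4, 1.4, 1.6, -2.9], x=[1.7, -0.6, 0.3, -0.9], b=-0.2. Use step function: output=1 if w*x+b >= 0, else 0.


z = w . x + b
= 0.4*1.7 + 1.4*-0.6 + 1.6*0.3 + -2.9*-0.9 + -0.2
= 0.68 + -0.84 + 0.48 + 2.61 + -0.2
= 2.93 + -0.2
= 2.73
Since z = 2.73 >= 0, output = 1

1


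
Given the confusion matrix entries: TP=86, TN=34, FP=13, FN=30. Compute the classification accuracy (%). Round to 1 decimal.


Accuracy = (TP + TN) / (TP + TN + FP + FN) * 100
= (86 + 34) / (86 + 34 + 13 + 30)
= 120 / 163
= 0.7362
= 73.6%

73.6


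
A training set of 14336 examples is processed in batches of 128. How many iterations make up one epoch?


Iterations per epoch = dataset_size / batch_size
= 14336 / 128
= 112

112


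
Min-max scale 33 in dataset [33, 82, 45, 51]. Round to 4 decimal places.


Min = 33, Max = 82
Range = 82 - 33 = 49
Scaled = (x - min) / (max - min)
= (33 - 33) / 49
= 0 / 49
= 0.0000

0.0000


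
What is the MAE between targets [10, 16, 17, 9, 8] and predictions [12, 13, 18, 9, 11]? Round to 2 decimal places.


Absolute errors: [2, 3, 1, 0, 3]
Sum of absolute errors = 9
MAE = 9 / 5 = 1.80

1.80


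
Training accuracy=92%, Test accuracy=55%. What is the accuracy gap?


Gap = train_accuracy - test_accuracy
= 92 - 55
= 37%
This large gap strongly indicates overfitting.

37


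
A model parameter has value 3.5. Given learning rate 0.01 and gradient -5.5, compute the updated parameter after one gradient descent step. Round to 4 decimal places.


w_new = w_old - lr * gradient
= 3.5 - 0.01 * -5.5
= 3.5 - (-0.055)
= 3.5550

3.5550


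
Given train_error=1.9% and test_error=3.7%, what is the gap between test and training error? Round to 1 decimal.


Generalization gap = test_error - train_error
= 3.7 - 1.9
= 1.8%
A small gap suggests good generalization.

1.8


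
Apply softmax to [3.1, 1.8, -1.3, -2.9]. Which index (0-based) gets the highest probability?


Softmax is a monotonic transformation, so it preserves the argmax.
We need to find the index of the maximum logit.
Index 0: 3.1
Index 1: 1.8
Index 2: -1.3
Index 3: -2.9
Maximum logit = 3.1 at index 0

0


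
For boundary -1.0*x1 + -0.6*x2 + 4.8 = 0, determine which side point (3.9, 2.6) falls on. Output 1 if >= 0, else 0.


Compute -1.0 * 3.9 + -0.6 * 2.6 + 4.8
= -3.9 + -1.56 + 4.8
= -0.66
Since -0.66 < 0, the point is on the negative side.

0


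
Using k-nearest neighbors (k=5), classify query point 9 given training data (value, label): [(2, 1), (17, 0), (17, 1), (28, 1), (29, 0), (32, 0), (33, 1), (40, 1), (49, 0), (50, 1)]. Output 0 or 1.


Distances from query 9:
Point 2 (class 1): distance = 7
Point 17 (class 0): distance = 8
Point 17 (class 1): distance = 8
Point 28 (class 1): distance = 19
Point 29 (class 0): distance = 20
K=5 nearest neighbors: classes = [1, 0, 1, 1, 0]
Votes for class 1: 3 / 5
Majority vote => class 1

1


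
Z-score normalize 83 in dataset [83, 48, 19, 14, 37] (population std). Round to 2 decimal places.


Mean = (83 + 48 + 19 + 14 + 37) / 5 = 40.2
Variance = sum((x_i - mean)^2) / n = 607.76
Std = sqrt(607.76) = 24.6528
Z = (x - mean) / std
= (83 - 40.2) / 24.6528
= 42.8 / 24.6528
= 1.74

1.74


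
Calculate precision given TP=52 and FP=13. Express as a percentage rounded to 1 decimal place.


Precision = TP / (TP + FP) * 100
= 52 / (52 + 13)
= 52 / 65
= 0.8
= 80.0%

80.0


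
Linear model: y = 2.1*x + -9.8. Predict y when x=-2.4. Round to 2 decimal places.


y = 2.1 * -2.4 + (-9.8)
= -5.04 + (-9.8)
= -14.84

-14.84


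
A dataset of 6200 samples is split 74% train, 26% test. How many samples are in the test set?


Train samples = 6200 * 74% = 4588
Test samples = 6200 - 4588
= 1612

1612


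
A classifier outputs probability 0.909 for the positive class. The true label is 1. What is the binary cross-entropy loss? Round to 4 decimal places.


For y=1: Loss = -log(p)
= -log(0.909)
= -(-0.0954)
= 0.0954

0.0954


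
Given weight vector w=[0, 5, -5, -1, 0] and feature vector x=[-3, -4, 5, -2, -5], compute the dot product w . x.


Element-wise products:
0 * -3 = 0
5 * -4 = -20
-5 * 5 = -25
-1 * -2 = 2
0 * -5 = 0
Sum = 0 + -20 + -25 + 2 + 0
= -43

-43


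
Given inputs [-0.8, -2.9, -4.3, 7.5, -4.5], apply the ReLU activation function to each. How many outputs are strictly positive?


ReLU(x) = max(0, x) for each element:
ReLU(-0.8) = 0
ReLU(-2.9) = 0
ReLU(-4.3) = 0
ReLU(7.5) = 7.5
ReLU(-4.5) = 0
Active neurons (>0): 1

1


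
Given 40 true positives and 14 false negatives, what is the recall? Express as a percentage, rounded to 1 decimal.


Recall = TP / (TP + FN) * 100
= 40 / (40 + 14)
= 40 / 54
= 0.7407
= 74.1%

74.1


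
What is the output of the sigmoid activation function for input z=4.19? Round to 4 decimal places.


sigmoid(z) = 1 / (1 + exp(-z))
exp(-(4.19)) = exp(-4.19) = 0.0151
1 + 0.0151 = 1.0151
1 / 1.0151 = 0.9851

0.9851


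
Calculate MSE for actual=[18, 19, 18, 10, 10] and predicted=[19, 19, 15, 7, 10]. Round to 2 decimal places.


Differences: [-1, 0, 3, 3, 0]
Squared errors: [1, 0, 9, 9, 0]
Sum of squared errors = 19
MSE = 19 / 5 = 3.80

3.80


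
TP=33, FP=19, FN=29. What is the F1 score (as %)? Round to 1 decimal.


Precision = TP / (TP + FP) = 33 / 52 = 0.6346
Recall = TP / (TP + FN) = 33 / 62 = 0.5323
F1 = 2 * P * R / (P + R)
= 2 * 0.6346 * 0.5323 / (0.6346 + 0.5323)
= 0.6756 / 1.1669
= 0.5789
As percentage: 57.9%

57.9


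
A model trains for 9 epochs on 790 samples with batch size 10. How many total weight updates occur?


Iterations per epoch = 790 / 10 = 79
Total updates = iterations_per_epoch * epochs
= 79 * 9
= 711

711


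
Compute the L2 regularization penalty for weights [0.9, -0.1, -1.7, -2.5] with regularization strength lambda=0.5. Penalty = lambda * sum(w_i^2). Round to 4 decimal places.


Squaring each weight:
0.9^2 = 0.81
(-0.1)^2 = 0.01
(-1.7)^2 = 2.89
(-2.5)^2 = 6.25
Sum of squares = 9.96
Penalty = 0.5 * 9.96 = 4.9800

4.9800


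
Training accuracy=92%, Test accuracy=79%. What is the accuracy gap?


Gap = train_accuracy - test_accuracy
= 92 - 79
= 13%
This gap suggests the model is overfitting.

13


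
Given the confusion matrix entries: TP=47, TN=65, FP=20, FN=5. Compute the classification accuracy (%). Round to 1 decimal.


Accuracy = (TP + TN) / (TP + TN + FP + FN) * 100
= (47 + 65) / (47 + 65 + 20 + 5)
= 112 / 137
= 0.8175
= 81.8%

81.8


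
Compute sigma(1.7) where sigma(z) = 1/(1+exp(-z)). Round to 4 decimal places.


sigmoid(z) = 1 / (1 + exp(-z))
exp(-(1.7)) = exp(-1.7) = 0.1827
1 + 0.1827 = 1.1827
1 / 1.1827 = 0.8455

0.8455


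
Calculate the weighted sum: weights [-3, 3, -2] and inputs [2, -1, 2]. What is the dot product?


Element-wise products:
-3 * 2 = -6
3 * -1 = -3
-2 * 2 = -4
Sum = -6 + -3 + -4
= -13

-13


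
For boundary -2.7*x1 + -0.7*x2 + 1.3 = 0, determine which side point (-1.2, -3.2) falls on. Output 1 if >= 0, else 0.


Compute -2.7 * -1.2 + -0.7 * -3.2 + 1.3
= 3.24 + 2.24 + 1.3
= 6.78
Since 6.78 >= 0, the point is on the positive side.

1


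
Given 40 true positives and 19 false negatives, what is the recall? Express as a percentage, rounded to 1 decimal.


Recall = TP / (TP + FN) * 100
= 40 / (40 + 19)
= 40 / 59
= 0.678
= 67.8%

67.8


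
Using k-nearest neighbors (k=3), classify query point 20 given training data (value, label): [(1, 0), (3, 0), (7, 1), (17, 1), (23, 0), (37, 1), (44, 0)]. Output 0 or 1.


Distances from query 20:
Point 23 (class 0): distance = 3
Point 17 (class 1): distance = 3
Point 7 (class 1): distance = 13
K=3 nearest neighbors: classes = [0, 1, 1]
Votes for class 1: 2 / 3
Majority vote => class 1

1


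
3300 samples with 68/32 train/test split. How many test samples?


Train samples = 3300 * 68% = 2244
Test samples = 3300 - 2244
= 1056

1056


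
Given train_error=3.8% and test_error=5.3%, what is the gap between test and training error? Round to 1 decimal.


Generalization gap = test_error - train_error
= 5.3 - 3.8
= 1.5%
A small gap suggests good generalization.

1.5


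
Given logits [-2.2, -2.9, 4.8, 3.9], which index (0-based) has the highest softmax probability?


Softmax is a monotonic transformation, so it preserves the argmax.
We need to find the index of the maximum logit.
Index 0: -2.2
Index 1: -2.9
Index 2: 4.8
Index 3: 3.9
Maximum logit = 4.8 at index 2

2


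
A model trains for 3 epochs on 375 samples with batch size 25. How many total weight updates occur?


Iterations per epoch = 375 / 25 = 15
Total updates = iterations_per_epoch * epochs
= 15 * 3
= 45

45


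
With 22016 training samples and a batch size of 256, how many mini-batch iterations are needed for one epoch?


Iterations per epoch = dataset_size / batch_size
= 22016 / 256
= 86

86


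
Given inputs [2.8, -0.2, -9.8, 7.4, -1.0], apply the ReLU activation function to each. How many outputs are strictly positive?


ReLU(x) = max(0, x) for each element:
ReLU(2.8) = 2.8
ReLU(-0.2) = 0
ReLU(-9.8) = 0
ReLU(7.4) = 7.4
ReLU(-1.0) = 0
Active neurons (>0): 2

2


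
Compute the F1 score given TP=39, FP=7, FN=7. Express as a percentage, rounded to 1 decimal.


Precision = TP / (TP + FP) = 39 / 46 = 0.8478
Recall = TP / (TP + FN) = 39 / 46 = 0.8478
F1 = 2 * P * R / (P + R)
= 2 * 0.8478 * 0.8478 / (0.8478 + 0.8478)
= 1.4376 / 1.6957
= 0.8478
As percentage: 84.8%

84.8


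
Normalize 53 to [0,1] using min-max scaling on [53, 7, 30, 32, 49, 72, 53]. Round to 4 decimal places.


Min = 7, Max = 72
Range = 72 - 7 = 65
Scaled = (x - min) / (max - min)
= (53 - 7) / 65
= 46 / 65
= 0.7077

0.7077


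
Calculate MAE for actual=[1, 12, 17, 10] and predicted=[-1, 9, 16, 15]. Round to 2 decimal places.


Absolute errors: [2, 3, 1, 5]
Sum of absolute errors = 11
MAE = 11 / 4 = 2.75

2.75


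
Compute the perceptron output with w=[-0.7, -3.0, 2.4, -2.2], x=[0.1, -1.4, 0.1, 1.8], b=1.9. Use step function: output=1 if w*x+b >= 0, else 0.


z = w . x + b
= -0.7*0.1 + -3.0*-1.4 + 2.4*0.1 + -2.2*1.8 + 1.9
= -0.07 + 4.2 + 0.24 + -3.96 + 1.9
= 0.41 + 1.9
= 2.31
Since z = 2.31 >= 0, output = 1

1


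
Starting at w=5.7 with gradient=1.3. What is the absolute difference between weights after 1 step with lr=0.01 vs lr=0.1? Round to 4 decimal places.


With lr=0.01: w_new = 5.7 - 0.01 * 1.3 = 5.687
With lr=0.1: w_new = 5.7 - 0.1 * 1.3 = 5.57
Absolute difference = |5.687 - 5.57|
= 0.1170

0.1170


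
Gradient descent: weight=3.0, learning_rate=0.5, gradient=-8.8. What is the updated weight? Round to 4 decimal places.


w_new = w_old - lr * gradient
= 3.0 - 0.5 * -8.8
= 3.0 - (-4.4)
= 7.4000

7.4000


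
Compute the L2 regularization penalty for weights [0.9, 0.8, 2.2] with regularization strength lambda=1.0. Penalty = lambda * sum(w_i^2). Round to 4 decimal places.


Squaring each weight:
0.9^2 = 0.81
0.8^2 = 0.64
2.2^2 = 4.84
Sum of squares = 6.29
Penalty = 1.0 * 6.29 = 6.2900

6.2900


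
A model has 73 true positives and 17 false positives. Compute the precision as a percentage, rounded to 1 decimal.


Precision = TP / (TP + FP) * 100
= 73 / (73 + 17)
= 73 / 90
= 0.8111
= 81.1%

81.1


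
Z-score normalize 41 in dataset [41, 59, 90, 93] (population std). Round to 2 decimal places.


Mean = (41 + 59 + 90 + 93) / 4 = 70.75
Variance = sum((x_i - mean)^2) / n = 472.1875
Std = sqrt(472.1875) = 21.7299
Z = (x - mean) / std
= (41 - 70.75) / 21.7299
= -29.75 / 21.7299
= -1.37

-1.37


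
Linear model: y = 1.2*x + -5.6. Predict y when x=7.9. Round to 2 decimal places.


y = 1.2 * 7.9 + (-5.6)
= 9.48 + (-5.6)
= 3.88

3.88


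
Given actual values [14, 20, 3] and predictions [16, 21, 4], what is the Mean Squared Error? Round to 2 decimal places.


Differences: [-2, -1, -1]
Squared errors: [4, 1, 1]
Sum of squared errors = 6
MSE = 6 / 3 = 2.00

2.00


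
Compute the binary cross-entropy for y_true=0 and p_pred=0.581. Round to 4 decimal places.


For y=0: Loss = -log(1-p)
= -log(1 - 0.581)
= -log(0.419)
= -(-0.8699)
= 0.8699

0.8699


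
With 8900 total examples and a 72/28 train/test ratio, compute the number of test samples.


Train samples = 8900 * 72% = 6408
Test samples = 8900 - 6408
= 2492

2492


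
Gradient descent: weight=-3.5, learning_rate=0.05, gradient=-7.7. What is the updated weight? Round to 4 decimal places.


w_new = w_old - lr * gradient
= -3.5 - 0.05 * -7.7
= -3.5 - (-0.385)
= -3.1150

-3.1150


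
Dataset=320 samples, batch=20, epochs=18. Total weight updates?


Iterations per epoch = 320 / 20 = 16
Total updates = iterations_per_epoch * epochs
= 16 * 18
= 288

288


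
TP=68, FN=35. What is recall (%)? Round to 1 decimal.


Recall = TP / (TP + FN) * 100
= 68 / (68 + 35)
= 68 / 103
= 0.6602
= 66.0%

66.0


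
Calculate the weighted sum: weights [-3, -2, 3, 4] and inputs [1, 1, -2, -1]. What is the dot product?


Element-wise products:
-3 * 1 = -3
-2 * 1 = -2
3 * -2 = -6
4 * -1 = -4
Sum = -3 + -2 + -6 + -4
= -15

-15


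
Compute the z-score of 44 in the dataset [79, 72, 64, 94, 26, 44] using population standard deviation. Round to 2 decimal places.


Mean = (79 + 72 + 64 + 94 + 26 + 44) / 6 = 63.1667
Variance = sum((x_i - mean)^2) / n = 504.8056
Std = sqrt(504.8056) = 22.4679
Z = (x - mean) / std
= (44 - 63.1667) / 22.4679
= -19.1667 / 22.4679
= -0.85

-0.85


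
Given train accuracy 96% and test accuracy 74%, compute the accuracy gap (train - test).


Gap = train_accuracy - test_accuracy
= 96 - 74
= 22%
This large gap strongly indicates overfitting.

22


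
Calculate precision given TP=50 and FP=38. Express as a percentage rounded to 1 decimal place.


Precision = TP / (TP + FP) * 100
= 50 / (50 + 38)
= 50 / 88
= 0.5682
= 56.8%

56.8


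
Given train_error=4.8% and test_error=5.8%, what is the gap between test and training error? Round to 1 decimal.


Generalization gap = test_error - train_error
= 5.8 - 4.8
= 1.0%
A small gap suggests good generalization.

1.0


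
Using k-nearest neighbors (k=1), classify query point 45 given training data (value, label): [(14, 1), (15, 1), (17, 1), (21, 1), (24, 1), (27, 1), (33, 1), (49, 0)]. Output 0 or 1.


Distances from query 45:
Point 49 (class 0): distance = 4
K=1 nearest neighbors: classes = [0]
Votes for class 1: 0 / 1
Majority vote => class 0

0


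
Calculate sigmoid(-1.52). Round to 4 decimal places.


sigmoid(z) = 1 / (1 + exp(-z))
exp(-(-1.52)) = exp(1.52) = 4.5722
1 + 4.5722 = 5.5722
1 / 5.5722 = 0.1795

0.1795


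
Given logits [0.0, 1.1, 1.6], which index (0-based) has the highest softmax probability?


Softmax is a monotonic transformation, so it preserves the argmax.
We need to find the index of the maximum logit.
Index 0: 0.0
Index 1: 1.1
Index 2: 1.6
Maximum logit = 1.6 at index 2

2


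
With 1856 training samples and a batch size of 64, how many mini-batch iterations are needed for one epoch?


Iterations per epoch = dataset_size / batch_size
= 1856 / 64
= 29

29


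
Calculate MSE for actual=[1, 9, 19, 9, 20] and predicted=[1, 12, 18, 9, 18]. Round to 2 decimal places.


Differences: [0, -3, 1, 0, 2]
Squared errors: [0, 9, 1, 0, 4]
Sum of squared errors = 14
MSE = 14 / 5 = 2.80

2.80


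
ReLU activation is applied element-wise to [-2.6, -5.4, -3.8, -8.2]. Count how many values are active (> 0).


ReLU(x) = max(0, x) for each element:
ReLU(-2.6) = 0
ReLU(-5.4) = 0
ReLU(-3.8) = 0
ReLU(-8.2) = 0
Active neurons (>0): 0

0


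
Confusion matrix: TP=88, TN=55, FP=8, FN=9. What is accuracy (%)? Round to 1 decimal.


Accuracy = (TP + TN) / (TP + TN + FP + FN) * 100
= (88 + 55) / (88 + 55 + 8 + 9)
= 143 / 160
= 0.8938
= 89.4%

89.4


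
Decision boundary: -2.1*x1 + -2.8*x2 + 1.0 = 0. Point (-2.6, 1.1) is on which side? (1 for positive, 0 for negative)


Compute -2.1 * -2.6 + -2.8 * 1.1 + 1.0
= 5.46 + -3.08 + 1.0
= 3.38
Since 3.38 >= 0, the point is on the positive side.

1


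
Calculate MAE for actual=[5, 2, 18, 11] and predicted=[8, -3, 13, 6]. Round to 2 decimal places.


Absolute errors: [3, 5, 5, 5]
Sum of absolute errors = 18
MAE = 18 / 4 = 4.50

4.50


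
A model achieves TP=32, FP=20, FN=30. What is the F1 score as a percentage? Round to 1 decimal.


Precision = TP / (TP + FP) = 32 / 52 = 0.6154
Recall = TP / (TP + FN) = 32 / 62 = 0.5161
F1 = 2 * P * R / (P + R)
= 2 * 0.6154 * 0.5161 / (0.6154 + 0.5161)
= 0.6352 / 1.1315
= 0.5614
As percentage: 56.1%

56.1


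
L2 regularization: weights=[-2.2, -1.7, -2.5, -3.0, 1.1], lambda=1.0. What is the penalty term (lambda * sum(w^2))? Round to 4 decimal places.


Squaring each weight:
(-2.2)^2 = 4.84
(-1.7)^2 = 2.89
(-2.5)^2 = 6.25
(-3.0)^2 = 9.0
1.1^2 = 1.21
Sum of squares = 24.19
Penalty = 1.0 * 24.19 = 24.1900

24.1900


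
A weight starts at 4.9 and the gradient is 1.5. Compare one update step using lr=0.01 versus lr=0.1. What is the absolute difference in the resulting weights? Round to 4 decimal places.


With lr=0.01: w_new = 4.9 - 0.01 * 1.5 = 4.885
With lr=0.1: w_new = 4.9 - 0.1 * 1.5 = 4.75
Absolute difference = |4.885 - 4.75|
= 0.1350

0.1350


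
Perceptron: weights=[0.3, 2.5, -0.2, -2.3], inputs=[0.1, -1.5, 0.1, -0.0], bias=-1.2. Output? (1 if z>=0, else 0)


z = w . x + b
= 0.3*0.1 + 2.5*-1.5 + -0.2*0.1 + -2.3*-0.0 + -1.2
= 0.03 + -3.75 + -0.02 + 0.0 + -1.2
= -3.74 + -1.2
= -4.94
Since z = -4.94 < 0, output = 0

0


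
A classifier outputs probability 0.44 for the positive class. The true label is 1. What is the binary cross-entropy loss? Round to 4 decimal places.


For y=1: Loss = -log(p)
= -log(0.44)
= -(-0.821)
= 0.8210

0.8210


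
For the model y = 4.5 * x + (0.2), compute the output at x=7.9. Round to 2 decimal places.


y = 4.5 * 7.9 + (0.2)
= 35.55 + (0.2)
= 35.75

35.75


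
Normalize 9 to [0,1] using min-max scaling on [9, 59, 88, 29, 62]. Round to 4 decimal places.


Min = 9, Max = 88
Range = 88 - 9 = 79
Scaled = (x - min) / (max - min)
= (9 - 9) / 79
= 0 / 79
= 0.0000

0.0000


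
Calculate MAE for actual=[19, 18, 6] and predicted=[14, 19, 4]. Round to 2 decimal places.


Absolute errors: [5, 1, 2]
Sum of absolute errors = 8
MAE = 8 / 3 = 2.67

2.67


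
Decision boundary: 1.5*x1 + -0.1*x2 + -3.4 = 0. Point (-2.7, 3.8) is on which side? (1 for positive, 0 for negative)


Compute 1.5 * -2.7 + -0.1 * 3.8 + -3.4
= -4.05 + -0.38 + -3.4
= -7.83
Since -7.83 < 0, the point is on the negative side.

0


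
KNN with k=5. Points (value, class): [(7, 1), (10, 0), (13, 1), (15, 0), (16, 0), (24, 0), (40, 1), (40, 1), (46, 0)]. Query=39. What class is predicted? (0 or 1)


Distances from query 39:
Point 40 (class 1): distance = 1
Point 40 (class 1): distance = 1
Point 46 (class 0): distance = 7
Point 24 (class 0): distance = 15
Point 16 (class 0): distance = 23
K=5 nearest neighbors: classes = [1, 1, 0, 0, 0]
Votes for class 1: 2 / 5
Majority vote => class 0

0


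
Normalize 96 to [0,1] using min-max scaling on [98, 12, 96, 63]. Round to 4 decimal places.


Min = 12, Max = 98
Range = 98 - 12 = 86
Scaled = (x - min) / (max - min)
= (96 - 12) / 86
= 84 / 86
= 0.9767

0.9767


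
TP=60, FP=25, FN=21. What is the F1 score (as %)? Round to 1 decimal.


Precision = TP / (TP + FP) = 60 / 85 = 0.7059
Recall = TP / (TP + FN) = 60 / 81 = 0.7407
F1 = 2 * P * R / (P + R)
= 2 * 0.7059 * 0.7407 / (0.7059 + 0.7407)
= 1.0458 / 1.4466
= 0.7229
As percentage: 72.3%

72.3


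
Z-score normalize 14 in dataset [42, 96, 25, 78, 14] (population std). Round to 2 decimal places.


Mean = (42 + 96 + 25 + 78 + 14) / 5 = 51.0
Variance = sum((x_i - mean)^2) / n = 976.0
Std = sqrt(976.0) = 31.241
Z = (x - mean) / std
= (14 - 51.0) / 31.241
= -37.0 / 31.241
= -1.18

-1.18


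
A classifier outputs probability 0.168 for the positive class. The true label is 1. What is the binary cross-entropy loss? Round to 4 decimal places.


For y=1: Loss = -log(p)
= -log(0.168)
= -(-1.7838)
= 1.7838

1.7838


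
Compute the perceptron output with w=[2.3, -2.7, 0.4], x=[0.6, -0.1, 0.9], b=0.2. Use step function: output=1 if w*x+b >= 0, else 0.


z = w . x + b
= 2.3*0.6 + -2.7*-0.1 + 0.4*0.9 + 0.2
= 1.38 + 0.27 + 0.36 + 0.2
= 2.01 + 0.2
= 2.21
Since z = 2.21 >= 0, output = 1

1


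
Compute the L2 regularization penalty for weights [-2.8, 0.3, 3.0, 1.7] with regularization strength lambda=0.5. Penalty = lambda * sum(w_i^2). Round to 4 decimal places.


Squaring each weight:
(-2.8)^2 = 7.84
0.3^2 = 0.09
3.0^2 = 9.0
1.7^2 = 2.89
Sum of squares = 19.82
Penalty = 0.5 * 19.82 = 9.9100

9.9100


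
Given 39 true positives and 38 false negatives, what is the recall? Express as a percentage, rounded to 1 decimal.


Recall = TP / (TP + FN) * 100
= 39 / (39 + 38)
= 39 / 77
= 0.5065
= 50.6%

50.6


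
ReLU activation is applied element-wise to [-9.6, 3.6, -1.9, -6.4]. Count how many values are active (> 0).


ReLU(x) = max(0, x) for each element:
ReLU(-9.6) = 0
ReLU(3.6) = 3.6
ReLU(-1.9) = 0
ReLU(-6.4) = 0
Active neurons (>0): 1

1


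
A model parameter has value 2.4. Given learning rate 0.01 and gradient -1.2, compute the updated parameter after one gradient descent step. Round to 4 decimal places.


w_new = w_old - lr * gradient
= 2.4 - 0.01 * -1.2
= 2.4 - (-0.012)
= 2.4120

2.4120


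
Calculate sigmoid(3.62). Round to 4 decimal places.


sigmoid(z) = 1 / (1 + exp(-z))
exp(-(3.62)) = exp(-3.62) = 0.0268
1 + 0.0268 = 1.0268
1 / 1.0268 = 0.9739

0.9739


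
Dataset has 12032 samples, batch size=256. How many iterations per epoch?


Iterations per epoch = dataset_size / batch_size
= 12032 / 256
= 47

47


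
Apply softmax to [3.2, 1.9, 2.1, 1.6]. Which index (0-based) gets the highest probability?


Softmax is a monotonic transformation, so it preserves the argmax.
We need to find the index of the maximum logit.
Index 0: 3.2
Index 1: 1.9
Index 2: 2.1
Index 3: 1.6
Maximum logit = 3.2 at index 0

0
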